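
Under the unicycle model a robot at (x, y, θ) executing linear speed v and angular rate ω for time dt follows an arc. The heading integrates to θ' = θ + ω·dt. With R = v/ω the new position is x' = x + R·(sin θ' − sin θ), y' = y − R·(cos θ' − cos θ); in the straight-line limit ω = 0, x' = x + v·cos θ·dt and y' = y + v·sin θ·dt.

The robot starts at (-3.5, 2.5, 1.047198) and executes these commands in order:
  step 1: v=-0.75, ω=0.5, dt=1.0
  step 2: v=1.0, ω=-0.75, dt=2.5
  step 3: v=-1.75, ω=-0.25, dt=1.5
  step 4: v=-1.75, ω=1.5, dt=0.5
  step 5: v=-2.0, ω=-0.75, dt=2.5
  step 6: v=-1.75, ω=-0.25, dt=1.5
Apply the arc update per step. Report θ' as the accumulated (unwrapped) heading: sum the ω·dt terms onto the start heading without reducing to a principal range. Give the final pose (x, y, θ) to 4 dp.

(-6.6009, 10.2750, -2.2028)

step 1: θ'=1.5472 (R=-1.5000) → pose (-3.7005, 1.7854, 1.5472)
step 2: θ'=-0.3278 (R=-1.3333) → pose (-1.9383, 3.0163, -0.3278)
step 3: θ'=-0.7028 (R=7.0000) → pose (-4.2091, 4.3023, -0.7028)
step 4: θ'=0.0472 (R=-1.1667) → pose (-5.0182, 4.5775, 0.0472)
step 5: θ'=-1.8278 (R=2.6667) → pose (-7.7231, 7.9190, -1.8278)
step 6: θ'=-2.2028 (R=7.0000) → pose (-6.6009, 10.2750, -2.2028)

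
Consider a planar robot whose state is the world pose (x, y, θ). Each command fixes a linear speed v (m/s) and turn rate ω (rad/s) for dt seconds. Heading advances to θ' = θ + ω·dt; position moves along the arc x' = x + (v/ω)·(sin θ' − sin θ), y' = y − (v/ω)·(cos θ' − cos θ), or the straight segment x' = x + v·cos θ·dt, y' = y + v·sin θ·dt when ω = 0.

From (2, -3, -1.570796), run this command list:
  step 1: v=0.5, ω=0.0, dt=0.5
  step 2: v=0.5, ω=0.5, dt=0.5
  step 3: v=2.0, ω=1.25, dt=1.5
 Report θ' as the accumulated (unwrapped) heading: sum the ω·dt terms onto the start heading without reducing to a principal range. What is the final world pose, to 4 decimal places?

(4.4234, -4.4621, 0.5542)

step 1: θ'=-1.5708 (straight) → pose (2.0000, -3.2500, -1.5708)
step 2: θ'=-1.3208 (R=1.0000) → pose (2.0311, -3.4974, -1.3208)
step 3: θ'=0.5542 (R=1.6000) → pose (4.4234, -4.4621, 0.5542)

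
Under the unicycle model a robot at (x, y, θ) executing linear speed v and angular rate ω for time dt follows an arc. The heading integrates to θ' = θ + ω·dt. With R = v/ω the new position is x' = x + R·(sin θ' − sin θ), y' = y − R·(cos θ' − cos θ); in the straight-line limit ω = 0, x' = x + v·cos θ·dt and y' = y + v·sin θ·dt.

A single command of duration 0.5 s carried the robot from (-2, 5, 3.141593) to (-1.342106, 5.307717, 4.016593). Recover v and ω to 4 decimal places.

Δθ = 4.016593 − 3.141593 = 0.875000
ω = Δθ/dt = 0.875000/0.5 = 1.7500
R = Δx/(sin θ' − sin θ) = -0.8571
v = R·ω = -0.8571·1.7500 = -1.5000

v = -1.5000, ω = 1.7500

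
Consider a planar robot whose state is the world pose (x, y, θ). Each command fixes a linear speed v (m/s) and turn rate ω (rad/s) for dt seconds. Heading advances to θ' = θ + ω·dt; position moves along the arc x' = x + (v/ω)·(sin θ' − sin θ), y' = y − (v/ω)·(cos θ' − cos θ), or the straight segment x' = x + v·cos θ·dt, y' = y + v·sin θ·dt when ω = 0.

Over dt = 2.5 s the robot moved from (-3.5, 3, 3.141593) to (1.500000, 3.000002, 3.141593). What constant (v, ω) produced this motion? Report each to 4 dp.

v = -2.0000, ω = 0.0000

Δθ = 3.141593 − 3.141593 = 0.000000
ω = Δθ/dt = 0.000000/2.5 = 0.0000
ω = 0 → v = (Δx·cos θ + Δy·sin θ)/dt = -2.0000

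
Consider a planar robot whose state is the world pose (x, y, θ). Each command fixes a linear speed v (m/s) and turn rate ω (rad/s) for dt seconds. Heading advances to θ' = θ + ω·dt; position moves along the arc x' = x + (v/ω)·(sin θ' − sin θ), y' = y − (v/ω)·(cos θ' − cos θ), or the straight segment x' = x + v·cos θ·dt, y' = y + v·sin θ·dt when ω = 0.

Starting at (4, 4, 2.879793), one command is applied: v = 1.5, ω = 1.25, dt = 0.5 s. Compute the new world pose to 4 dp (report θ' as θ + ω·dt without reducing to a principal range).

(3.2631, 3.9626, 3.5048)

θ' = 2.8798 + 1.25·0.5 = 3.5048
R = v/ω = 1.5/1.25 = 1.2000
x' = 4 + 1.2000·(sin 3.5048 − sin 2.8798) = 3.2631
y' = 4 − 1.2000·(cos 3.5048 − cos 2.8798) = 3.9626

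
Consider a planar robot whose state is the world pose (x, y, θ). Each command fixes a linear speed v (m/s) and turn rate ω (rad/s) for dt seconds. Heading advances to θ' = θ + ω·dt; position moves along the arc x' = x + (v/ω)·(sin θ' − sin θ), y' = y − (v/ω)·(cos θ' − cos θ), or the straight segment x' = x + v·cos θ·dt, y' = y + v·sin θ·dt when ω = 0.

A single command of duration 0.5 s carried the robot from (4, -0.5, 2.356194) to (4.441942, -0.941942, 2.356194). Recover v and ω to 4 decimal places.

v = -1.2500, ω = 0.0000

Δθ = 2.356194 − 2.356194 = 0.000000
ω = Δθ/dt = 0.000000/0.5 = 0.0000
ω = 0 → v = (Δx·cos θ + Δy·sin θ)/dt = -1.2500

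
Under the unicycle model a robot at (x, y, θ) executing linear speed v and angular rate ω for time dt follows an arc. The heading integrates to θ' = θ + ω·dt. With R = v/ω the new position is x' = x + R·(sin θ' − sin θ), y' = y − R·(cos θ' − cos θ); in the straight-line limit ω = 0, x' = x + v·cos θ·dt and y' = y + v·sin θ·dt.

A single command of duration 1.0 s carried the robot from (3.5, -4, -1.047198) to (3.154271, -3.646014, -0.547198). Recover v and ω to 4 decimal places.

Δθ = -0.547198 − -1.047198 = 0.500000
ω = Δθ/dt = 0.500000/1.0 = 0.5000
R = −Δy/(cos θ' − cos θ) = -1.0000
v = R·ω = -1.0000·0.5000 = -0.5000

v = -0.5000, ω = 0.5000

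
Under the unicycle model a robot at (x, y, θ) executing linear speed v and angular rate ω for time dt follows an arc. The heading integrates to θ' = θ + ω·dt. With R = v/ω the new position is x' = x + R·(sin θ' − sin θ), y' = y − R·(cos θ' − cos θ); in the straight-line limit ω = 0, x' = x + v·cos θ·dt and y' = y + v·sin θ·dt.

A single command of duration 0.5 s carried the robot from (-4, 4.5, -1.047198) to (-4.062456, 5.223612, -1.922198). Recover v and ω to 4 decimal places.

v = -1.5000, ω = -1.7500

Δθ = -1.922198 − -1.047198 = -0.875000
ω = Δθ/dt = -0.875000/0.5 = -1.7500
R = −Δy/(cos θ' − cos θ) = 0.8571
v = R·ω = 0.8571·-1.7500 = -1.5000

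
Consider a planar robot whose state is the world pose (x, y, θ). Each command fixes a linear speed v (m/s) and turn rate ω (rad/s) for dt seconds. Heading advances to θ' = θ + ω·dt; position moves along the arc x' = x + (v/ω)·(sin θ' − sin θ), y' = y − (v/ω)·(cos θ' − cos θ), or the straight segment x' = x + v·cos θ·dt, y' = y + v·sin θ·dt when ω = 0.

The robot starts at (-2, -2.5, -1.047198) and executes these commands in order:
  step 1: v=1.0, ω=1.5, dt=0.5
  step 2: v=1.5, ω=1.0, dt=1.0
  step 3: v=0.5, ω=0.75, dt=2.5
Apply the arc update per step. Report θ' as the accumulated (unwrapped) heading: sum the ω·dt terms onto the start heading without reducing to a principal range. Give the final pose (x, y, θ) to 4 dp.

step 1: θ'=-0.2972 (R=0.6667) → pose (-1.6179, -2.8041, -0.2972)
step 2: θ'=0.7028 (R=1.5000) → pose (-0.2091, -2.5144, 0.7028)
step 3: θ'=2.5778 (R=0.6667) → pose (-0.2837, -1.4422, 2.5778)

(-0.2837, -1.4422, 2.5778)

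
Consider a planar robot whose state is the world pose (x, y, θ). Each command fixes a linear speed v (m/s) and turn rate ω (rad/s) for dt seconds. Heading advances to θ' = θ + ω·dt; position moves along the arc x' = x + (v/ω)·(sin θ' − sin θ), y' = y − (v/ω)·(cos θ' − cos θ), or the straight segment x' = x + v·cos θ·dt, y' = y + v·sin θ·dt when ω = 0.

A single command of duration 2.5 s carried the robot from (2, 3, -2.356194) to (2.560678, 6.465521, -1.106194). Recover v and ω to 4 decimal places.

v = -1.5000, ω = 0.5000

Δθ = -1.106194 − -2.356194 = 1.250000
ω = Δθ/dt = 1.250000/2.5 = 0.5000
R = −Δy/(cos θ' − cos θ) = -3.0000
v = R·ω = -3.0000·0.5000 = -1.5000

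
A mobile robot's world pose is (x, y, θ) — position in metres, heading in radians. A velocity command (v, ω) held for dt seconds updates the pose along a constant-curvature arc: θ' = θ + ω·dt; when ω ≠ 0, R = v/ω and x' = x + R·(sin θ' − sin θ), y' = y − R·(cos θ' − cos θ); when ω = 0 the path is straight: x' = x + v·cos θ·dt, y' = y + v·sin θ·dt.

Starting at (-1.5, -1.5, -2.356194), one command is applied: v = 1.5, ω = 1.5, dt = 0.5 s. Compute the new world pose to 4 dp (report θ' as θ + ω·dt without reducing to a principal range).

(-1.7923, -2.1717, -1.6062)

θ' = -2.3562 + 1.5·0.5 = -1.6062
R = v/ω = 1.5/1.5 = 1.0000
x' = -1.5 + 1.0000·(sin -1.6062 − sin -2.3562) = -1.7923
y' = -1.5 − 1.0000·(cos -1.6062 − cos -2.3562) = -2.1717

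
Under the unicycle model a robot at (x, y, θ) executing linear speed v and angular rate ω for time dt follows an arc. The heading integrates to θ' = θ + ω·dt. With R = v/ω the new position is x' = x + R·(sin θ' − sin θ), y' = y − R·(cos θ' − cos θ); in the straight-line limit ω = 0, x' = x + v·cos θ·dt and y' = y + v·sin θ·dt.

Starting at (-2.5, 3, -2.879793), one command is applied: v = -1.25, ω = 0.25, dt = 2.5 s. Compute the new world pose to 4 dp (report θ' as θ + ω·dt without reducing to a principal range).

θ' = -2.8798 + 0.25·2.5 = -2.2548
R = v/ω = -1.25/0.25 = -5.0000
x' = -2.5 + -5.0000·(sin -2.2548 − sin -2.8798) = 0.0812
y' = 3 − -5.0000·(cos -2.2548 − cos -2.8798) = 4.6702

(0.0812, 4.6702, -2.2548)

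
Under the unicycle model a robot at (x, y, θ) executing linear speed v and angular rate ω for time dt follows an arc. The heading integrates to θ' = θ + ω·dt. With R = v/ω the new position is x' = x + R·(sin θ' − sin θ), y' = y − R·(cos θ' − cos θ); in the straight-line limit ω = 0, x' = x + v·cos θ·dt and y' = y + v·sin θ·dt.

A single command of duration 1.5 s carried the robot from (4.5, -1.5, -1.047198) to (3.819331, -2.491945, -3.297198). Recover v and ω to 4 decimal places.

v = 1.0000, ω = -1.5000

Δθ = -3.297198 − -1.047198 = -2.250000
ω = Δθ/dt = -2.250000/1.5 = -1.5000
R = −Δy/(cos θ' − cos θ) = -0.6667
v = R·ω = -0.6667·-1.5000 = 1.0000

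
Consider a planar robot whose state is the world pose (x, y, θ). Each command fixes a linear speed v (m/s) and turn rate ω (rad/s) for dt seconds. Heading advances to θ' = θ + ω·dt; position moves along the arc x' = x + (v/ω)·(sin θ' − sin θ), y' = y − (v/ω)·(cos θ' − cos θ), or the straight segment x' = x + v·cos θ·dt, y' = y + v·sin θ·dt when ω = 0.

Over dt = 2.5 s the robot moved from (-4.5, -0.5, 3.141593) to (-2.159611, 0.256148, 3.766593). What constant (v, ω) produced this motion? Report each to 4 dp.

Δθ = 3.766593 − 3.141593 = 0.625000
ω = Δθ/dt = 0.625000/2.5 = 0.2500
R = Δx/(sin θ' − sin θ) = -4.0000
v = R·ω = -4.0000·0.2500 = -1.0000

v = -1.0000, ω = 0.2500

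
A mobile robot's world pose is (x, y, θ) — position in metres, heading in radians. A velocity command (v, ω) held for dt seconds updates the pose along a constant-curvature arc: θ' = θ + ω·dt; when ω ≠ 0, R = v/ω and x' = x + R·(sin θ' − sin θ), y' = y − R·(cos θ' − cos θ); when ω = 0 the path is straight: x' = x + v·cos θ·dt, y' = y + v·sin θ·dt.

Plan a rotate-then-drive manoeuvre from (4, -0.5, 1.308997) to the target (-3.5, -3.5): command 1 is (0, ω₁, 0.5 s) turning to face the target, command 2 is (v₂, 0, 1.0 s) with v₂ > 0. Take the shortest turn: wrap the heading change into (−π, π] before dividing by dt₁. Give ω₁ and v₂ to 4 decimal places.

ω₁ = 4.4262, v₂ = 8.0777

heading to target = atan2(-3.5−-0.5, -3.5−4) = -2.7611
Δθ = wrap(-2.7611 − 1.3090) = 2.2131; ω₁ = Δθ/dt₁ = 4.4262
distance = √((-3.5−4)² + (-3.5−-0.5)²) = 8.0777; v₂ = distance/dt₂ = 8.0777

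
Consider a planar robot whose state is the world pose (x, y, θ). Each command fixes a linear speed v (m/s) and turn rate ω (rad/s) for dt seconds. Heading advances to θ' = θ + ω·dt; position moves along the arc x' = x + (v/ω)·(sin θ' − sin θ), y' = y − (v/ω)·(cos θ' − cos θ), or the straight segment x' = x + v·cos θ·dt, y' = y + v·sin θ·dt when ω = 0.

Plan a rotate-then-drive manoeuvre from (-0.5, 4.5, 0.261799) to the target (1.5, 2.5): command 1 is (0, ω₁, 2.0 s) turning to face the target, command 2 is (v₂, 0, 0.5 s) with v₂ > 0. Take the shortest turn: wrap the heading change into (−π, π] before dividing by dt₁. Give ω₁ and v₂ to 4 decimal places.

heading to target = atan2(2.5−4.5, 1.5−-0.5) = -0.7854
Δθ = wrap(-0.7854 − 0.2618) = -1.0472; ω₁ = Δθ/dt₁ = -0.5236
distance = √((1.5−-0.5)² + (2.5−4.5)²) = 2.8284; v₂ = distance/dt₂ = 5.6569

ω₁ = -0.5236, v₂ = 5.6569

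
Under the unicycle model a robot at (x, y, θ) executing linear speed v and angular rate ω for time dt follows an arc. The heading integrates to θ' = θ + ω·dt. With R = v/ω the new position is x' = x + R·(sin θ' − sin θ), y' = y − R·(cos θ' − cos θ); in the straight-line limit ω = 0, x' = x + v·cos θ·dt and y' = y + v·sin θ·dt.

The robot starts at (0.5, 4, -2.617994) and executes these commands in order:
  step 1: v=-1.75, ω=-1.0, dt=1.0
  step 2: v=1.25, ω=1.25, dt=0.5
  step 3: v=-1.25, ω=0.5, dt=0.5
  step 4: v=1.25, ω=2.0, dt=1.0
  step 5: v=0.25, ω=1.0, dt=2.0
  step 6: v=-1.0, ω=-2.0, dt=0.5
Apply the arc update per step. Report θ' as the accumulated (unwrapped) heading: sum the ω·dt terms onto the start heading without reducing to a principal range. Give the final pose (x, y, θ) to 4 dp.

step 1: θ'=-3.6180 (R=1.7500) → pose (2.1775, 4.0396, -3.6180)
step 2: θ'=-2.9930 (R=1.0000) → pose (1.5709, 4.1399, -2.9930)
step 3: θ'=-2.7430 (R=-2.5000) → pose (2.1711, 4.3084, -2.7430)
step 4: θ'=-0.7430 (R=0.6250) → pose (1.9908, 3.2721, -0.7430)
step 5: θ'=1.2570 (R=0.2500) → pose (2.3978, 3.3790, 1.2570)
step 6: θ'=0.2570 (R=0.5000) → pose (2.0493, 3.0498, 0.2570)

(2.0493, 3.0498, 0.2570)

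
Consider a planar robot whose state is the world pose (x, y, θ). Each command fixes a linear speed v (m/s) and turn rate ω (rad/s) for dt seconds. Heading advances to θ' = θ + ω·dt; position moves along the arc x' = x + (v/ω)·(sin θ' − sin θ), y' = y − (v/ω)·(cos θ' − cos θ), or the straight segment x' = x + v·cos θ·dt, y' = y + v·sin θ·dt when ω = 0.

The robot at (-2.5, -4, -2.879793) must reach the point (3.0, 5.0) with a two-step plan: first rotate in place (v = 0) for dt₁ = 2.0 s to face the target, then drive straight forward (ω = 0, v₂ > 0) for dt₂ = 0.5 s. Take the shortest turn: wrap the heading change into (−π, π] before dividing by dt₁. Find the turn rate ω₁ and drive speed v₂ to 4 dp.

ω₁ = -1.1906, v₂ = 21.0950

heading to target = atan2(5−-4, 3−-2.5) = 1.0222
Δθ = wrap(1.0222 − -2.8798) = -2.3811; ω₁ = Δθ/dt₁ = -1.1906
distance = √((3−-2.5)² + (5−-4)²) = 10.5475; v₂ = distance/dt₂ = 21.0950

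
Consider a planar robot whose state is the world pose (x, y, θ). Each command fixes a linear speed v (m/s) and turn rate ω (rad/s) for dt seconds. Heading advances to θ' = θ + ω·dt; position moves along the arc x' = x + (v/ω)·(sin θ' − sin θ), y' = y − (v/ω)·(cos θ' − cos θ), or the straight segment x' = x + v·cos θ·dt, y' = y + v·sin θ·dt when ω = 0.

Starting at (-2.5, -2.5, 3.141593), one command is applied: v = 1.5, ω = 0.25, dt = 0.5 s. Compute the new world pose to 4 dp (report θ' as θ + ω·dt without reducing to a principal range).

θ' = 3.1416 + 0.25·0.5 = 3.2666
R = v/ω = 1.5/0.25 = 6.0000
x' = -2.5 + 6.0000·(sin 3.2666 − sin 3.1416) = -3.2480
y' = -2.5 − 6.0000·(cos 3.2666 − cos 3.1416) = -2.5468

(-3.2480, -2.5468, 3.2666)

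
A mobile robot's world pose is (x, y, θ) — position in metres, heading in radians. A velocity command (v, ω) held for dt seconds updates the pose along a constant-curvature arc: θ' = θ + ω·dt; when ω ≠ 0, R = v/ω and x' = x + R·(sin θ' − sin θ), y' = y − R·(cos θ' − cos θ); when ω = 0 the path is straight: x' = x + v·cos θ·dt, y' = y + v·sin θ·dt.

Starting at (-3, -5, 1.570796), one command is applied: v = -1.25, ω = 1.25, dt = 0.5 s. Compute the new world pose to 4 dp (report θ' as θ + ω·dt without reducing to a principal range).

(-2.8110, -5.5851, 2.1958)

θ' = 1.5708 + 1.25·0.5 = 2.1958
R = v/ω = -1.25/1.25 = -1.0000
x' = -3 + -1.0000·(sin 2.1958 − sin 1.5708) = -2.8110
y' = -5 − -1.0000·(cos 2.1958 − cos 1.5708) = -5.5851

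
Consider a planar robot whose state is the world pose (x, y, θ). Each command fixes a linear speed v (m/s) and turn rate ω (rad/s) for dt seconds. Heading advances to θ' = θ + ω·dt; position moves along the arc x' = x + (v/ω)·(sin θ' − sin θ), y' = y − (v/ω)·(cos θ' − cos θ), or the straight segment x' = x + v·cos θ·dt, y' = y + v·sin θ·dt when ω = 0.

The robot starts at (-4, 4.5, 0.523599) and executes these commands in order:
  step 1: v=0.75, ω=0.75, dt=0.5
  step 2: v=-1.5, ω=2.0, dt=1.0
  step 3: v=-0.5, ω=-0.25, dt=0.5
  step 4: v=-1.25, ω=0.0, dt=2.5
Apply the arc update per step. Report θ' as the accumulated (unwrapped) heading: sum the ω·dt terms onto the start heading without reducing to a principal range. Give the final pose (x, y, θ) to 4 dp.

step 1: θ'=0.8986 (R=1.0000) → pose (-3.7175, 4.7433, 0.8986)
step 2: θ'=2.8986 (R=-0.7500) → pose (-3.3112, 3.5483, 2.8986)
step 3: θ'=2.7736 (R=2.0000) → pose (-3.0729, 3.4732, 2.7736)
step 4: θ'=2.7736 (straight) → pose (-0.1571, 2.3490, 2.7736)

(-0.1571, 2.3490, 2.7736)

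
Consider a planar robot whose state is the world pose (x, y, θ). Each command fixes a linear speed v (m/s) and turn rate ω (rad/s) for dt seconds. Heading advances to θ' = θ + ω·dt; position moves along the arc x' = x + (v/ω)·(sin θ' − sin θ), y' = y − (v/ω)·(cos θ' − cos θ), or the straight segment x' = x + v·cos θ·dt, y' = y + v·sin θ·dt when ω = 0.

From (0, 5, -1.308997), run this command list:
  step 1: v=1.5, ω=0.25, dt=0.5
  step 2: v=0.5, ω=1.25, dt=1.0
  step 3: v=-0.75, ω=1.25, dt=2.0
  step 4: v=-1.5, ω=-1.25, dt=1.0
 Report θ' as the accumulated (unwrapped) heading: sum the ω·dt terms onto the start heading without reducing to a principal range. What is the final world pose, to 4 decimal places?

(0.8567, 1.6302, 1.3160)

step 1: θ'=-1.1840 (R=6.0000) → pose (0.2388, 4.2896, -1.1840)
step 2: θ'=0.0660 (R=0.4000) → pose (0.6357, 4.0413, 0.0660)
step 3: θ'=2.5660 (R=-0.6000) → pose (0.3486, 2.9393, 2.5660)
step 4: θ'=1.3160 (R=1.2000) → pose (0.8567, 1.6302, 1.3160)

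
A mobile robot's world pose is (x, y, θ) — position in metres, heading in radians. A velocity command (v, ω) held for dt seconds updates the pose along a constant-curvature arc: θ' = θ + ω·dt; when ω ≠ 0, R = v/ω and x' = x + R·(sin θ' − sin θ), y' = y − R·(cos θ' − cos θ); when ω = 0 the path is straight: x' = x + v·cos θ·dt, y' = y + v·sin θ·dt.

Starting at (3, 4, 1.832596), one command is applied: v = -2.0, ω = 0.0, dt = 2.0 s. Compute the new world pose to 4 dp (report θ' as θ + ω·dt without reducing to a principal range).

θ' = 1.8326 + 0.0·2.0 = 1.8326
ω = 0 → straight: x' = 3 + -2.0·cos(1.8326)·2.0 = 4.0353
y' = 4 + -2.0·sin(1.8326)·2.0 = 0.1363

(4.0353, 0.1363, 1.8326)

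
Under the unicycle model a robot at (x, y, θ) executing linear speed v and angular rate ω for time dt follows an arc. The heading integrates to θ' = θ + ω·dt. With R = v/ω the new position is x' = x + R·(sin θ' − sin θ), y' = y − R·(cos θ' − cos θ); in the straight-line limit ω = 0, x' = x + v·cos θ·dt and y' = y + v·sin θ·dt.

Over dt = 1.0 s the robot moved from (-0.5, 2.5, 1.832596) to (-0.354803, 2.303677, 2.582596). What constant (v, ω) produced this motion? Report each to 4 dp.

v = -0.2500, ω = 0.7500

Δθ = 2.582596 − 1.832596 = 0.750000
ω = Δθ/dt = 0.750000/1.0 = 0.7500
R = −Δy/(cos θ' − cos θ) = -0.3333
v = R·ω = -0.3333·0.7500 = -0.2500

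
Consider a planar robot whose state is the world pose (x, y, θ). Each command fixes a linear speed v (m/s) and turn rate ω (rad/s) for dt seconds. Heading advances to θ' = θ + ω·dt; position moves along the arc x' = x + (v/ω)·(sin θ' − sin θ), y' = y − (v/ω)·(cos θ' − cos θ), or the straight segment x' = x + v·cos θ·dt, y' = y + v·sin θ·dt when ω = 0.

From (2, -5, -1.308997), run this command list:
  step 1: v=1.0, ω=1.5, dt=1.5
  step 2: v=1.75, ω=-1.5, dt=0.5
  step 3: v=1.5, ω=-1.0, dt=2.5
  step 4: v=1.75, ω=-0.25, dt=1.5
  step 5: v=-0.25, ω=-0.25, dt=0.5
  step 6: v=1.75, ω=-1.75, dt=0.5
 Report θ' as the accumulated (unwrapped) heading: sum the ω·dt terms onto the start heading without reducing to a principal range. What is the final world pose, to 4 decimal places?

(2.4857, -8.6763, -3.6840)

step 1: θ'=0.9410 (R=0.6667) → pose (3.1827, -5.2201, 0.9410)
step 2: θ'=0.1910 (R=-1.1667) → pose (3.9041, -4.7618, 0.1910)
step 3: θ'=-2.3090 (R=-1.5000) → pose (5.2984, -7.2440, -2.3090)
step 4: θ'=-2.6840 (R=-7.0000) → pose (3.2131, -8.8131, -2.6840)
step 5: θ'=-2.8090 (R=1.0000) → pose (3.3284, -8.7650, -2.8090)
step 6: θ'=-3.6840 (R=-1.0000) → pose (2.4857, -8.6763, -3.6840)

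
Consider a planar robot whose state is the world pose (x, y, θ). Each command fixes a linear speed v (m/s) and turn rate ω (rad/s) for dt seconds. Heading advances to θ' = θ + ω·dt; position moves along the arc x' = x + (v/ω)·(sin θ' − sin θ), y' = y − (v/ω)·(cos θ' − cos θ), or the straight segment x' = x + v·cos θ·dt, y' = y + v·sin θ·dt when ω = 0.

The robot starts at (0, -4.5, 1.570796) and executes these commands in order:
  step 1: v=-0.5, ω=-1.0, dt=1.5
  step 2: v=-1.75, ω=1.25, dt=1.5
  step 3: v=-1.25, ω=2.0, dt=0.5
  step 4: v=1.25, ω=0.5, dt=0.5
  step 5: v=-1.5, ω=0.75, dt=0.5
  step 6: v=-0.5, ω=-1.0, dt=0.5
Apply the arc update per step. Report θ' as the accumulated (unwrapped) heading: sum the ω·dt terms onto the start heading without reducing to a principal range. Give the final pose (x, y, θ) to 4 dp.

step 1: θ'=0.0708 (R=0.5000) → pose (-0.4646, -4.9987, 0.0708)
step 2: θ'=1.9458 (R=-1.4000) → pose (-1.6683, -6.9080, 1.9458)
step 3: θ'=2.9458 (R=-0.6250) → pose (-1.2083, -7.2922, 2.9458)
step 4: θ'=3.1958 (R=2.5000) → pose (-1.8301, -7.2481, 3.1958)
step 5: θ'=3.5708 (R=-2.0000) → pose (-1.1062, -7.0696, 3.5708)
step 6: θ'=3.0708 (R=0.5000) → pose (-0.8628, -7.0255, 3.0708)

(-0.8628, -7.0255, 3.0708)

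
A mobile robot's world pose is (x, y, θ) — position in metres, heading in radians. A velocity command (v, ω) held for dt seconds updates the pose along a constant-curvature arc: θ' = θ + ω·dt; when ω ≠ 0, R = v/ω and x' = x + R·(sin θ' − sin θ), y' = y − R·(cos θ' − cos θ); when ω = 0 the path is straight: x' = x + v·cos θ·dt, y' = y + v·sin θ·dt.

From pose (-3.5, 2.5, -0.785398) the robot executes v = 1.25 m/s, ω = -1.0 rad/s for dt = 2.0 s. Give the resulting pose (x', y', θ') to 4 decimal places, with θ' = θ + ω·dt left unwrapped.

θ' = -0.7854 + -1.0·2.0 = -2.7854
R = v/ω = 1.25/-1.0 = -1.2500
x' = -3.5 + -1.2500·(sin -2.7854 − sin -0.7854) = -3.9480
y' = 2.5 − -1.2500·(cos -2.7854 − cos -0.7854) = 0.4446

(-3.9480, 0.4446, -2.7854)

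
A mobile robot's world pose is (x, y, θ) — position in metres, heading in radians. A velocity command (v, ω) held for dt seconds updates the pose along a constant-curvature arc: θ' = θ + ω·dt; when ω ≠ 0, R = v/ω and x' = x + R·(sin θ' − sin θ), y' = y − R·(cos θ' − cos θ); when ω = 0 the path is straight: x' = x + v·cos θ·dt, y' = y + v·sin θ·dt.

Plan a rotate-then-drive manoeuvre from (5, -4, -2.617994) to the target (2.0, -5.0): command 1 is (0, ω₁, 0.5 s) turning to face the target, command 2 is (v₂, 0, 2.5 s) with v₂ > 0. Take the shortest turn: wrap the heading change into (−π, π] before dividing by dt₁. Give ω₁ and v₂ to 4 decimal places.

heading to target = atan2(-5−-4, 2−5) = -2.8198
Δθ = wrap(-2.8198 − -2.6180) = -0.2018; ω₁ = Δθ/dt₁ = -0.4037
distance = √((2−5)² + (-5−-4)²) = 3.1623; v₂ = distance/dt₂ = 1.2649

ω₁ = -0.4037, v₂ = 1.2649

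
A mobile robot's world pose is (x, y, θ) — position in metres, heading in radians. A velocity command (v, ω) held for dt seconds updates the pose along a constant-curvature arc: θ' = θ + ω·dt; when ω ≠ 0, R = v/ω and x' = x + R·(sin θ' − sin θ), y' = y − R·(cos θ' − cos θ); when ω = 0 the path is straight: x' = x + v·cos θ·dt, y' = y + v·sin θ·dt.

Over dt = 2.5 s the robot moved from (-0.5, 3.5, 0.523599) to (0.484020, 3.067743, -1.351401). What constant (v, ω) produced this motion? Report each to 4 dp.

Δθ = -1.351401 − 0.523599 = -1.875000
ω = Δθ/dt = -1.875000/2.5 = -0.7500
R = Δx/(sin θ' − sin θ) = -0.6667
v = R·ω = -0.6667·-0.7500 = 0.5000

v = 0.5000, ω = -0.7500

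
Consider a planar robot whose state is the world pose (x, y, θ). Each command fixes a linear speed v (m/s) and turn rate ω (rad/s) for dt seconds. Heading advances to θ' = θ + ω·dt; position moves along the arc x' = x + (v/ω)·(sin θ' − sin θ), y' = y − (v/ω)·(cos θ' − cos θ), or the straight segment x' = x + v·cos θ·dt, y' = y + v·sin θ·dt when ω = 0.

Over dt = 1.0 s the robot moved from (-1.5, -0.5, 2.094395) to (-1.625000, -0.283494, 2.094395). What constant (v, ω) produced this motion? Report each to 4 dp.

Δθ = 2.094395 − 2.094395 = 0.000000
ω = Δθ/dt = 0.000000/1.0 = 0.0000
ω = 0 → v = (Δx·cos θ + Δy·sin θ)/dt = 0.2500

v = 0.2500, ω = 0.0000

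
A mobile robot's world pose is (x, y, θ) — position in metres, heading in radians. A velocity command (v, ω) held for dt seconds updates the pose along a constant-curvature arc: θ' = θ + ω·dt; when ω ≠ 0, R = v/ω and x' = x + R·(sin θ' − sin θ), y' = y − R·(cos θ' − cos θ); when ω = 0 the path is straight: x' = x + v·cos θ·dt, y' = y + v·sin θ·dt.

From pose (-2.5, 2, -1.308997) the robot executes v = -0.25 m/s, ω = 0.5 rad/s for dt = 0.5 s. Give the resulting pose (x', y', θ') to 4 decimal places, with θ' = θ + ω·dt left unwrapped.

θ' = -1.3090 + 0.5·0.5 = -1.0590
R = v/ω = -0.25/0.5 = -0.5000
x' = -2.5 + -0.5000·(sin -1.0590 − sin -1.3090) = -2.5470
y' = 2 − -0.5000·(cos -1.0590 − cos -1.3090) = 2.1155

(-2.5470, 2.1155, -1.0590)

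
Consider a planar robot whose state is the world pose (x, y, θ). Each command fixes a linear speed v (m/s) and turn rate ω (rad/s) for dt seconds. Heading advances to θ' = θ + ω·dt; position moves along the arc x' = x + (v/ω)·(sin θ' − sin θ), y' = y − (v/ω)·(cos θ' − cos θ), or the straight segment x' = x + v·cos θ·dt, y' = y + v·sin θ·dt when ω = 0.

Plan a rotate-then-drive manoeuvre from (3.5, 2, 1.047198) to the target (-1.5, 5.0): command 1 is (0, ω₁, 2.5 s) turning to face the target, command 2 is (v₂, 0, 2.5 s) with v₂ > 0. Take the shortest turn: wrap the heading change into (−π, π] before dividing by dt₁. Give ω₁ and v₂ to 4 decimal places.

ω₁ = 0.6216, v₂ = 2.3324

heading to target = atan2(5−2, -1.5−3.5) = 2.6012
Δθ = wrap(2.6012 − 1.0472) = 1.5540; ω₁ = Δθ/dt₁ = 0.6216
distance = √((-1.5−3.5)² + (5−2)²) = 5.8310; v₂ = distance/dt₂ = 2.3324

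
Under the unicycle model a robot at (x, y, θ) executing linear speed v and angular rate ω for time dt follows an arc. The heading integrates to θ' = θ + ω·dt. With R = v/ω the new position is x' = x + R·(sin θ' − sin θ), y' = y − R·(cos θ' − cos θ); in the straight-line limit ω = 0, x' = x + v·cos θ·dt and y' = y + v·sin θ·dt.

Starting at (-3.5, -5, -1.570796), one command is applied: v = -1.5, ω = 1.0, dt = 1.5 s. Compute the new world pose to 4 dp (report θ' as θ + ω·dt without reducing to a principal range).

θ' = -1.5708 + 1.0·1.5 = -0.0708
R = v/ω = -1.5/1.0 = -1.5000
x' = -3.5 + -1.5000·(sin -0.0708 − sin -1.5708) = -4.8939
y' = -5 − -1.5000·(cos -0.0708 − cos -1.5708) = -3.5038

(-4.8939, -3.5038, -0.0708)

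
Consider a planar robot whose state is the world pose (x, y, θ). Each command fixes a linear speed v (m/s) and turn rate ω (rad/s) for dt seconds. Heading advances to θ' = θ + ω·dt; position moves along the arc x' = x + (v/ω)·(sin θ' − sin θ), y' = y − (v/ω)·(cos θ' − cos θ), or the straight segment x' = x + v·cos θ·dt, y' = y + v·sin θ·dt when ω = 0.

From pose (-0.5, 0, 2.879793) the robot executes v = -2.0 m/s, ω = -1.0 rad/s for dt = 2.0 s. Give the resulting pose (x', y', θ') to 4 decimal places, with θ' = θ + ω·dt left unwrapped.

θ' = 2.8798 + -1.0·2.0 = 0.8798
R = v/ω = -2.0/-1.0 = 2.0000
x' = -0.5 + 2.0000·(sin 0.8798 − sin 2.8798) = 0.5236
y' = 0 − 2.0000·(cos 0.8798 − cos 2.8798) = -3.2065

(0.5236, -3.2065, 0.8798)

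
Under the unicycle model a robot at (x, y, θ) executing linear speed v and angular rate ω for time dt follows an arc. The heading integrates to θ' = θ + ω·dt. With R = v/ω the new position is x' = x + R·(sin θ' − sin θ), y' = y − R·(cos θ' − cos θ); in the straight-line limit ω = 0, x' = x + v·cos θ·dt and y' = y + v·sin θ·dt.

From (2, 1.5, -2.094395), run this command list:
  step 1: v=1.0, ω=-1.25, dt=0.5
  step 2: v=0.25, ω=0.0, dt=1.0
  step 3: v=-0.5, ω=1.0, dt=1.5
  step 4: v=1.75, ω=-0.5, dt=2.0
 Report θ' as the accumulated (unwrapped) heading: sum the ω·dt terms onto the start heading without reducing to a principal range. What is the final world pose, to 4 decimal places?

step 1: θ'=-2.7194 (R=-0.8000) → pose (1.6350, 1.1702, -2.7194)
step 2: θ'=-2.7194 (straight) → pose (1.4069, 1.0678, -2.7194)
step 3: θ'=-1.2194 (R=-0.5000) → pose (1.6715, 1.6960, -1.2194)
step 4: θ'=-2.2194 (R=-3.5000) → pose (1.1746, -1.6230, -2.2194)

(1.1746, -1.6230, -2.2194)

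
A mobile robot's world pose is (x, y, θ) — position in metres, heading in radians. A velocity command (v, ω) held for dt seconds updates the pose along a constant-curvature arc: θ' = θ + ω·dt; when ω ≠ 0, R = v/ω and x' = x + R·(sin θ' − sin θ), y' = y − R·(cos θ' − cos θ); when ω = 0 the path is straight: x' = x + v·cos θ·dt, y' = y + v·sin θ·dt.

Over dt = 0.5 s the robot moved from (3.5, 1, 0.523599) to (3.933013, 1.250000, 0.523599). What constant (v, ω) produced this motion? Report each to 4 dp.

v = 1.0000, ω = 0.0000

Δθ = 0.523599 − 0.523599 = 0.000000
ω = Δθ/dt = 0.000000/0.5 = 0.0000
ω = 0 → v = (Δx·cos θ + Δy·sin θ)/dt = 1.0000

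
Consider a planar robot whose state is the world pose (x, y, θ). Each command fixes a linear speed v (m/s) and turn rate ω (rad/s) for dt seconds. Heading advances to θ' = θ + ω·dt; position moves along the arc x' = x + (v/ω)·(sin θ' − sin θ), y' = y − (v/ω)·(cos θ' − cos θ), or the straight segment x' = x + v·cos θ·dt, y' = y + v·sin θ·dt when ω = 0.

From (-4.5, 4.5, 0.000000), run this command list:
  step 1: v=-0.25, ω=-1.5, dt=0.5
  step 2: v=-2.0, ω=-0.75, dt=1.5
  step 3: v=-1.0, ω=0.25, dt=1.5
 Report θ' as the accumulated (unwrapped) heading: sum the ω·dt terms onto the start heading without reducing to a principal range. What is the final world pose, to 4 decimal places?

step 1: θ'=-0.7500 (R=0.1667) → pose (-4.6136, 4.5447, -0.7500)
step 2: θ'=-1.8750 (R=2.6667) → pose (-5.3401, 7.2946, -1.8750)
step 3: θ'=-1.5000 (R=-4.0000) → pose (-5.1665, 8.7757, -1.5000)

(-5.1665, 8.7757, -1.5000)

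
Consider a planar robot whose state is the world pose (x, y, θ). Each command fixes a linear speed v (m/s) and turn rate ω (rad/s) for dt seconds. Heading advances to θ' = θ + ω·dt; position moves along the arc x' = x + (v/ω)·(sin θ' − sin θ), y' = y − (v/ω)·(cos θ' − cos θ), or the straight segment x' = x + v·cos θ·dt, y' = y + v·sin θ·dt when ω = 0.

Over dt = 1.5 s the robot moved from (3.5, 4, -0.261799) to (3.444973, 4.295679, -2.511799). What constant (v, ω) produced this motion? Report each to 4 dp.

v = -0.2500, ω = -1.5000

Δθ = -2.511799 − -0.261799 = -2.250000
ω = Δθ/dt = -2.250000/1.5 = -1.5000
R = −Δy/(cos θ' − cos θ) = 0.1667
v = R·ω = 0.1667·-1.5000 = -0.2500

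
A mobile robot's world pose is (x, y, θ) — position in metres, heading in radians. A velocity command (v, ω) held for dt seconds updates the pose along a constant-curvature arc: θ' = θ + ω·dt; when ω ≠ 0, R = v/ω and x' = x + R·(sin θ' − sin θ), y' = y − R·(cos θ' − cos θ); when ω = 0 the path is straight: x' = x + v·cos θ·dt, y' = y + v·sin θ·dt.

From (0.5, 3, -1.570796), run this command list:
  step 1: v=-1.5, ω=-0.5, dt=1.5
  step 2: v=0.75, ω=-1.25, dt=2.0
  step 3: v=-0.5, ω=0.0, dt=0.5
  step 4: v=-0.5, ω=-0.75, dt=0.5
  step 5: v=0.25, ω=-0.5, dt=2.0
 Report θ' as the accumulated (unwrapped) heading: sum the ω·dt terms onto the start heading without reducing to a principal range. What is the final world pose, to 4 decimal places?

(0.5690, 5.2982, -6.1958)

step 1: θ'=-2.3208 (R=3.0000) → pose (1.3049, 5.0449, -2.3208)
step 2: θ'=-4.8208 (R=-0.6000) → pose (0.2694, 5.5188, -4.8208)
step 3: θ'=-4.8208 (straight) → pose (0.2424, 5.2703, -4.8208)
step 4: θ'=-5.1958 (R=0.6667) → pose (0.1699, 5.0325, -5.1958)
step 5: θ'=-6.1958 (R=-0.5000) → pose (0.5690, 5.2982, -6.1958)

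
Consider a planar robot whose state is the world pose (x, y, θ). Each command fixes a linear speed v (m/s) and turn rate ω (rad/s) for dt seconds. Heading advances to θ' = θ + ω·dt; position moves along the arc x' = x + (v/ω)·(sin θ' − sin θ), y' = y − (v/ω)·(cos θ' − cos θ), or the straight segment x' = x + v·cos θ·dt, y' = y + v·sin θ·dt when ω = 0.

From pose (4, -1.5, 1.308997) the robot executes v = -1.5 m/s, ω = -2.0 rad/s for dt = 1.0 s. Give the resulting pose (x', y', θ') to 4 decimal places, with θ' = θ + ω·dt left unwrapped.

θ' = 1.3090 + -2.0·1.0 = -0.6910
R = v/ω = -1.5/-2.0 = 0.7500
x' = 4 + 0.7500·(sin -0.6910 − sin 1.3090) = 2.7976
y' = -1.5 − 0.7500·(cos -0.6910 − cos 1.3090) = -1.8838

(2.7976, -1.8838, -0.6910)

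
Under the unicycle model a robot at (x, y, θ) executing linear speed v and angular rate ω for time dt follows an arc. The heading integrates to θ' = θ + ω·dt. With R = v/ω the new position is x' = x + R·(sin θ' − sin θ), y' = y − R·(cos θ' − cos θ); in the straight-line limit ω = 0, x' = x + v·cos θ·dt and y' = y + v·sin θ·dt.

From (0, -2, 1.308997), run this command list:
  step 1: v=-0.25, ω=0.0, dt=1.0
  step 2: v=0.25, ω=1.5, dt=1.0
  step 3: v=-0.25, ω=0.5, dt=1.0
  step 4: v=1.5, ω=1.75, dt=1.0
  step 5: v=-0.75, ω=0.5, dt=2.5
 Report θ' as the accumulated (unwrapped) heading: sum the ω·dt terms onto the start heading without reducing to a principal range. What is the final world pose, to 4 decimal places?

step 1: θ'=1.3090 (straight) → pose (-0.0647, -2.2415, 1.3090)
step 2: θ'=2.8090 (R=0.1667) → pose (-0.1713, -2.0408, 2.8090)
step 3: θ'=3.3090 (R=-0.5000) → pose (0.0753, -2.0612, 3.3090)
step 4: θ'=5.0590 (R=0.8571) → pose (-0.5881, -3.1976, 5.0590)
step 5: θ'=6.3090 (R=-1.5000) → pose (-2.0376, -2.2076, 6.3090)

(-2.0376, -2.2076, 6.3090)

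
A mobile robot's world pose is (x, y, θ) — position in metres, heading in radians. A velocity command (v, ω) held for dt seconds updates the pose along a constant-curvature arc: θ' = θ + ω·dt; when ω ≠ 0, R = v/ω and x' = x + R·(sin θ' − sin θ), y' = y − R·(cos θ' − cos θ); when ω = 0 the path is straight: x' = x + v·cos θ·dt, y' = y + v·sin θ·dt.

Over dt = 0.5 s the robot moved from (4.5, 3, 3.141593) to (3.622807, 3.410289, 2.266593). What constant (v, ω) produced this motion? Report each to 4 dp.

Δθ = 2.266593 − 3.141593 = -0.875000
ω = Δθ/dt = -0.875000/0.5 = -1.7500
R = Δx/(sin θ' − sin θ) = -1.1429
v = R·ω = -1.1429·-1.7500 = 2.0000

v = 2.0000, ω = -1.7500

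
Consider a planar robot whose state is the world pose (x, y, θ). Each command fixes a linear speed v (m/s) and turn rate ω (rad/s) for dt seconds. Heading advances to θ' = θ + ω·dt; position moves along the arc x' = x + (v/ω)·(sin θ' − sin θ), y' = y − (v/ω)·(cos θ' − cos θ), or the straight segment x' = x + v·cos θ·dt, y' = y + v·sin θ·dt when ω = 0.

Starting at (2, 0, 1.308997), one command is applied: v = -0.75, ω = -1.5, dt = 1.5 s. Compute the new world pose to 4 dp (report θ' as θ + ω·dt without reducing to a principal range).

θ' = 1.3090 + -1.5·1.5 = -0.9410
R = v/ω = -0.75/-1.5 = 0.5000
x' = 2 + 0.5000·(sin -0.9410 − sin 1.3090) = 1.1130
y' = 0 − 0.5000·(cos -0.9410 − cos 1.3090) = -0.1651

(1.1130, -0.1651, -0.9410)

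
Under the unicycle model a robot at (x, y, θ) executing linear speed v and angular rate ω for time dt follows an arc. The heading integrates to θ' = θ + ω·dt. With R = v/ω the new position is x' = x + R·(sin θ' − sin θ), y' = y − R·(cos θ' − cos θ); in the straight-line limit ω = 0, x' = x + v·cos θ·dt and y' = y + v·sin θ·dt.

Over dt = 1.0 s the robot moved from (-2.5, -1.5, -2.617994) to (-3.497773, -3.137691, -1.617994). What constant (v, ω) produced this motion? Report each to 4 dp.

v = 2.0000, ω = 1.0000

Δθ = -1.617994 − -2.617994 = 1.000000
ω = Δθ/dt = 1.000000/1.0 = 1.0000
R = −Δy/(cos θ' − cos θ) = 2.0000
v = R·ω = 2.0000·1.0000 = 2.0000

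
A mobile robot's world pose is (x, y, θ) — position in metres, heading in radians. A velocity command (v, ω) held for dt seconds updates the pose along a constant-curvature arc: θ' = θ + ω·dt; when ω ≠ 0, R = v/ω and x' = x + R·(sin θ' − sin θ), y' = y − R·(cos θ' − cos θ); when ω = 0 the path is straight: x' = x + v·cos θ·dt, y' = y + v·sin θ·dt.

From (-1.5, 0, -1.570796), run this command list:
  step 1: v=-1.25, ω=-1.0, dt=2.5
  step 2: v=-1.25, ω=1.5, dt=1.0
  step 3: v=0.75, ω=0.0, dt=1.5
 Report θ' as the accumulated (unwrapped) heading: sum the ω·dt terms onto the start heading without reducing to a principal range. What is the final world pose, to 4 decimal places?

step 1: θ'=-4.0708 (R=1.2500) → pose (0.7514, 0.7481, -4.0708)
step 2: θ'=-2.5708 (R=-0.8333) → pose (1.8693, 0.5456, -2.5708)
step 3: θ'=-2.5708 (straight) → pose (0.9226, -0.0622, -2.5708)

(0.9226, -0.0622, -2.5708)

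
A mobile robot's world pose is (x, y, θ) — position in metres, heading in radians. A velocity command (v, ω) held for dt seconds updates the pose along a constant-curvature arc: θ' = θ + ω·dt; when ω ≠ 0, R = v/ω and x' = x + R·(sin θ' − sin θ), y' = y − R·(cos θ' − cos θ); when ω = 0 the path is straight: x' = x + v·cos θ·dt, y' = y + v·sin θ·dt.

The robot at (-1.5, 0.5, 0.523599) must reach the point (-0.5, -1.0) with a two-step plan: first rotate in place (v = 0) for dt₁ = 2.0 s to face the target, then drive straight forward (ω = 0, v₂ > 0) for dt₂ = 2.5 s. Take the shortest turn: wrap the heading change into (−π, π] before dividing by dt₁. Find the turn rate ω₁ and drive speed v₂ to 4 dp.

heading to target = atan2(-1−0.5, -0.5−-1.5) = -0.9828
Δθ = wrap(-0.9828 − 0.5236) = -1.5064; ω₁ = Δθ/dt₁ = -0.7532
distance = √((-0.5−-1.5)² + (-1−0.5)²) = 1.8028; v₂ = distance/dt₂ = 0.7211

ω₁ = -0.7532, v₂ = 0.7211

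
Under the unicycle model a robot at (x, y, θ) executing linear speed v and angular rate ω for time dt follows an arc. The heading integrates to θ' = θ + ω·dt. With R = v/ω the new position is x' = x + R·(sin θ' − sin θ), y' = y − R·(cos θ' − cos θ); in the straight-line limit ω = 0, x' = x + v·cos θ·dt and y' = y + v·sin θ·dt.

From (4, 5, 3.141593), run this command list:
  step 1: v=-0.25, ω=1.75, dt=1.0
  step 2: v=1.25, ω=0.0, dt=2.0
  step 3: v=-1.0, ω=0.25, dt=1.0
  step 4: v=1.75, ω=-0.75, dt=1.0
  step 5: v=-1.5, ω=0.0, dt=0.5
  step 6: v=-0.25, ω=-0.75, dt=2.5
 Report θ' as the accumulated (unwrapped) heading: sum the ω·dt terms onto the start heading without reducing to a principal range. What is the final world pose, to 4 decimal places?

step 1: θ'=4.8916 (R=-0.1429) → pose (4.1406, 5.1683, 4.8916)
step 2: θ'=4.8916 (straight) → pose (4.5862, 2.7084, 4.8916)
step 3: θ'=5.1416 (R=-4.0000) → pose (4.2874, 3.6600, 5.1416)
step 4: θ'=4.3916 (R=-2.3333) → pose (4.3800, 1.9532, 4.3916)
step 5: θ'=4.3916 (straight) → pose (4.6165, 2.6649, 4.3916)
step 6: θ'=2.5166 (R=0.3333) → pose (5.1279, 2.8302, 2.5166)

(5.1279, 2.8302, 2.5166)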